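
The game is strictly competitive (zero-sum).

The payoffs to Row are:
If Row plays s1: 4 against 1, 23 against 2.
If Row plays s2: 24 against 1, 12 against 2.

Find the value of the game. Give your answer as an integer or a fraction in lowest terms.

Row minima are 4 and 12, so Row's maximin is 12; column maxima are 24 and 23, so Column's minimax is 23. These differ, so the equilibrium is in mixed strategies.
Let Row play s1 with probability p. Column is indifferent when 4p + 24(1−p) = 23p + 12(1−p), giving p = 12/31.
Let Column play 1 with probability q. Row is indifferent when 4q + 23(1−q) = 24q + 12(1−q), giving q = 11/31.
The value is 4·(11/31) + (23)·(20/31) = 504/31.

504/31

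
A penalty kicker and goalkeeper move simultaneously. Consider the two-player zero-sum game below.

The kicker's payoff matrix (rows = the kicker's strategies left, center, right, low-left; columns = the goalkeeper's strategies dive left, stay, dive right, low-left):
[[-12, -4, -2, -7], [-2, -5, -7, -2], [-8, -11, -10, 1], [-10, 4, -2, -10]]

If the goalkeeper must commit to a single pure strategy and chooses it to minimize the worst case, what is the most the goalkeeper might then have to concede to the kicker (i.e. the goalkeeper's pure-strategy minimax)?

-2

The worst case (largest entry) in each column is dive left: -2, stay: 4, dive right: -2, low-left: 1.
The best (smallest) of these is -2.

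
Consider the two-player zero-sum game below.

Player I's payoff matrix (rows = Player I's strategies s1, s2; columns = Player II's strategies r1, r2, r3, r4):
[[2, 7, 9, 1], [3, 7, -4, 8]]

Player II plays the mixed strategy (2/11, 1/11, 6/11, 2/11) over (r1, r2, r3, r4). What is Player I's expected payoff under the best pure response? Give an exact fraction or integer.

s1: (2)·(2/11) + (7)·(1/11) + (9)·(6/11) + (1)·(2/11) = 67/11.
s2: (3)·(2/11) + (7)·(1/11) + (-4)·(6/11) + (8)·(2/11) = 5/11.
The best pure response is s1 with expected payoff 67/11.

67/11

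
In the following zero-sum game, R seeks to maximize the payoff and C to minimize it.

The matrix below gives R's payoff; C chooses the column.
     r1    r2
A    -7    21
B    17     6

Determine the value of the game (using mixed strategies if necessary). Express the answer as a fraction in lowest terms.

Row minima are -7 and 6, so R's maximin is 6; column maxima are 17 and 21, so C's minimax is 17. These differ, so the equilibrium is in mixed strategies.
Let R play A with probability p. C is indifferent when −7p + 17(1−p) = 21p + 6(1−p), giving p = 11/39.
Let C play r1 with probability q. R is indifferent when −7q + 21(1−q) = 17q + 6(1−q), giving q = 5/13.
The value is -7·(5/13) + (21)·(8/13) = 133/13.

133/13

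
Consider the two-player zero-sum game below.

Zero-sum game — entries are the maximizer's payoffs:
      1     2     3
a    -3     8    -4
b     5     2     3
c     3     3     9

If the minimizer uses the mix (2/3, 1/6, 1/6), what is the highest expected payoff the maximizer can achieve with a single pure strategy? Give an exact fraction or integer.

a: (-3)·(2/3) + (8)·(1/6) + (-4)·(1/6) = -4/3.
b: (5)·(2/3) + (2)·(1/6) + (3)·(1/6) = 25/6.
c: (3)·(2/3) + (3)·(1/6) + (9)·(1/6) = 4.
The best pure response is b with expected payoff 25/6.

25/6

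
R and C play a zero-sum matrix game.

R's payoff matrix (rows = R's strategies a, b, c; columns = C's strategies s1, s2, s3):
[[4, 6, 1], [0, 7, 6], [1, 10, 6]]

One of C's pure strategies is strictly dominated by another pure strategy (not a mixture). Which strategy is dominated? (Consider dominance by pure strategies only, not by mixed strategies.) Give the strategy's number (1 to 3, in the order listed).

2

C prefers columns that give R less. Compare s2 with s1: 4 < 6, 0 < 7, 1 < 10.
So s1 strictly dominates s2 for C; s2 is strictly dominated.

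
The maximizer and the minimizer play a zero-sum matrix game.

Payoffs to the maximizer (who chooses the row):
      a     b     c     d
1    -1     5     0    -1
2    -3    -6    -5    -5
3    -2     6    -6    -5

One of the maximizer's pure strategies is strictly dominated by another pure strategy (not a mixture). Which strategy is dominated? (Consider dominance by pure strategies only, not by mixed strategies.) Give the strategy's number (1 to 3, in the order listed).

2

Compare 2 with 1: -1 > -3, 5 > -6, 0 > -5, -1 > -5.
So 1 strictly dominates 2 for the maximizer; 2 is strictly dominated.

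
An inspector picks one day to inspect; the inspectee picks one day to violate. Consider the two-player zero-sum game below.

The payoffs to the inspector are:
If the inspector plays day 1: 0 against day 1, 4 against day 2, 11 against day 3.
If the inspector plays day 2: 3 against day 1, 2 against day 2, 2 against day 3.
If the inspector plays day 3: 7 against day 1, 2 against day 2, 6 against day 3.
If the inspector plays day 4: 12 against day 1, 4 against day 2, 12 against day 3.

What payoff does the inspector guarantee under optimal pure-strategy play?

4

Row minima: 0, 2, 2, 4 → the inspector's maximin is 4.
Column maxima: 12, 4, 12 → the inspectee's minimax is 4.
They coincide at (day 4, day 2), so the value is 4.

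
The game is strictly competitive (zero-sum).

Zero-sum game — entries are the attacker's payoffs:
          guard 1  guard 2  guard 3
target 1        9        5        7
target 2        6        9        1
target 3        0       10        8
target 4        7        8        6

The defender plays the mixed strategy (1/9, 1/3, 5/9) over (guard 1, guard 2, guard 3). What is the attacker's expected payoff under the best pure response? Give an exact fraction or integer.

target 1: (9)·(1/9) + (5)·(1/3) + (7)·(5/9) = 59/9.
target 2: (6)·(1/9) + (9)·(1/3) + (1)·(5/9) = 38/9.
target 3: (0)·(1/9) + (10)·(1/3) + (8)·(5/9) = 70/9.
target 4: (7)·(1/9) + (8)·(1/3) + (6)·(5/9) = 61/9.
The best pure response is target 3 with expected payoff 70/9.

70/9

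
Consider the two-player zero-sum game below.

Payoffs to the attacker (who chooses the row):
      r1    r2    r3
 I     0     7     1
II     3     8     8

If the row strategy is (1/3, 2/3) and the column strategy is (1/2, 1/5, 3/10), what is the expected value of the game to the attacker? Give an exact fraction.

Against (1/2, 1/5, 3/10), each row's expected payoff is I: 17/10; II: 11/2.
Taking the (1/3, 2/3)-weighted average: (1/3)·(17/10) + (2/3)·(11/2) = 127/30.

127/30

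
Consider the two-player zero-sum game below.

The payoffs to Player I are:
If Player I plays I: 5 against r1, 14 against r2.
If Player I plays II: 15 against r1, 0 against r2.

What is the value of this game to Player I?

35/4

Row minima are 5 and 0, so Player I's maximin is 5; column maxima are 15 and 14, so Player II's minimax is 14. These differ, so the equilibrium is in mixed strategies.
Let Player I play I with probability p. Player II is indifferent when 5p + 15(1−p) = 14p, giving p = 5/8.
Let Player II play r1 with probability q. Player I is indifferent when 5q + 14(1−q) = 15q, giving q = 7/12.
The value is 5·(7/12) + (14)·(5/12) = 35/4.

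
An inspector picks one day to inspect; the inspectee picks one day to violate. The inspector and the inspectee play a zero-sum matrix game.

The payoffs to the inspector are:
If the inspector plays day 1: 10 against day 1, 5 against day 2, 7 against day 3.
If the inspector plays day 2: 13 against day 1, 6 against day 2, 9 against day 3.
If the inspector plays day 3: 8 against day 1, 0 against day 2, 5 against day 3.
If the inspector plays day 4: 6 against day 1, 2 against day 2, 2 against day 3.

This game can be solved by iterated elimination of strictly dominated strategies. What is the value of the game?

Column day 1 is strictly dominated by day 2 for the inspectee (5<10, 6<13, 0<8, 2<6); eliminate day 1.
Row day 4 is strictly dominated by row day 1 (5>2, 7>2); eliminate day 4.
Row day 1 is strictly dominated by row day 2 (6>5, 9>7); eliminate day 1.
Column day 3 is strictly dominated by day 2 for the inspectee (6<9, 0<5); eliminate day 3.
Row day 3 is strictly dominated by row day 2 (6>0); eliminate day 3.
Only (day 2, day 2) remains, with payoff 6.

6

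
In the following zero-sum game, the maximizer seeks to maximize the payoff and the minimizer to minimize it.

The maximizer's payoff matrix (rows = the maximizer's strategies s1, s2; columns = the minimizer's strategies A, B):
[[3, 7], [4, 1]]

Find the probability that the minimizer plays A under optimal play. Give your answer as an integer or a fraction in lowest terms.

6/7

Row minima are 3 and 1, so the maximizer's maximin is 3; column maxima are 4 and 7, so the minimizer's minimax is 4. These differ, so the equilibrium is in mixed strategies.
Let the minimizer play A with probability q. The maximizer is indifferent when 3q + 7(1−q) = 4q + (1−q), giving q = 6/7.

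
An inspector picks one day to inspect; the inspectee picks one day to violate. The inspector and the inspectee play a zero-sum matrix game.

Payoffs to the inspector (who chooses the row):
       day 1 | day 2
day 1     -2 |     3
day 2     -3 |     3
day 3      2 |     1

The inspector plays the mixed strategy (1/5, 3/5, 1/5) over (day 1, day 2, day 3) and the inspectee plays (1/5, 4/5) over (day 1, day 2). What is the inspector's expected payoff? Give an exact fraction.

Against (1/5, 4/5), each row's expected payoff is day 1: 2; day 2: 9/5; day 3: 6/5.
Taking the (1/5, 3/5, 1/5)-weighted average: (1/5)·(2) + (3/5)·(9/5) + (1/5)·(6/5) = 43/25.

43/25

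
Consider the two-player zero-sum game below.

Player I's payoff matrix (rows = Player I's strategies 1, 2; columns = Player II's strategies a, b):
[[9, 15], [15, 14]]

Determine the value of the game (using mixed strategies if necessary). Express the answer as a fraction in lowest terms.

Row minima are 9 and 14, so Player I's maximin is 14; column maxima are 15 and 15, so Player II's minimax is 15. These differ, so the equilibrium is in mixed strategies.
Let Player I play 1 with probability p. Player II is indifferent when 9p + 15(1−p) = 15p + 14(1−p), giving p = 1/7.
Let Player II play a with probability q. Player I is indifferent when 9q + 15(1−q) = 15q + 14(1−q), giving q = 1/7.
The value is 9·(1/7) + (15)·(6/7) = 99/7.

99/7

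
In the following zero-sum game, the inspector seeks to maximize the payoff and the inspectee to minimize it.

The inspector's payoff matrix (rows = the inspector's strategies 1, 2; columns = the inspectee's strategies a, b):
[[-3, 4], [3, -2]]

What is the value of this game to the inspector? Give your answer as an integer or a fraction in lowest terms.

Row minima are -3 and -2, so the inspector's maximin is -2; column maxima are 3 and 4, so the inspectee's minimax is 3. These differ, so the equilibrium is in mixed strategies.
Let the inspector play 1 with probability p. The inspectee is indifferent when −3p + 3(1−p) = 4p − 2(1−p), giving p = 5/12.
Let the inspectee play a with probability q. The inspector is indifferent when −3q + 4(1−q) = 3q − 2(1−q), giving q = 1/2.
The value is -3·(1/2) + (4)·(1/2) = 1/2.

1/2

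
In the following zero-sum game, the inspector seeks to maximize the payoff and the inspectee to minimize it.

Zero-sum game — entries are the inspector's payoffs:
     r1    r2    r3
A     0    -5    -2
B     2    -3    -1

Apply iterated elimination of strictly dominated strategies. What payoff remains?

-3

Column r1 is strictly dominated by r2 for the inspectee (-5<0, -3<2); eliminate r1.
Column r3 is strictly dominated by r2 for the inspectee (-5<-2, -3<-1); eliminate r3.
Row A is strictly dominated by row B (-3>-5); eliminate A.
Only (B, r2) remains, with payoff -3.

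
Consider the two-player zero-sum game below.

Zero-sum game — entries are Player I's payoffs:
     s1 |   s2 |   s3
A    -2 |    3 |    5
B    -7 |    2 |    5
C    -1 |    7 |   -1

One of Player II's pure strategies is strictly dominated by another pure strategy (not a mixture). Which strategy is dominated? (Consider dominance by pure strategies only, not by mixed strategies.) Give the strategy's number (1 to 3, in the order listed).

Player II prefers columns that give Player I less. Compare s2 with s1: -2 < 3, -7 < 2, -1 < 7.
So s1 strictly dominates s2 for Player II; s2 is strictly dominated.

2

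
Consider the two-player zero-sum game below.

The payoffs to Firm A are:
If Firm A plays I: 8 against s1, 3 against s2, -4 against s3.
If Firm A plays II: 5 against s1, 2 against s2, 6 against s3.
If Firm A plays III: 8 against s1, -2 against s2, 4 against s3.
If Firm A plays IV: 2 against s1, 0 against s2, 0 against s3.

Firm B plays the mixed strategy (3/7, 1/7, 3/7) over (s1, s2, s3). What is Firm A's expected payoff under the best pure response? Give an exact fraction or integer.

I: (8)·(3/7) + (3)·(1/7) + (-4)·(3/7) = 15/7.
II: (5)·(3/7) + (2)·(1/7) + (6)·(3/7) = 5.
III: (8)·(3/7) + (-2)·(1/7) + (4)·(3/7) = 34/7.
IV: (2)·(3/7) + (0)·(1/7) + (0)·(3/7) = 6/7.
The best pure response is II with expected payoff 5.

5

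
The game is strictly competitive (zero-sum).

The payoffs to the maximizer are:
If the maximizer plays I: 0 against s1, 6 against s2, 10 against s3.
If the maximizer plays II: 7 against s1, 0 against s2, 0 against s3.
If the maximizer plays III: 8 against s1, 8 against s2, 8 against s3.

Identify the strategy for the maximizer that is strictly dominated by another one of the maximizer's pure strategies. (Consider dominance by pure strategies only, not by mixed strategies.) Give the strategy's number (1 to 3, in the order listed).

2

Compare II with III: 8 > 7, 8 > 0, 8 > 0.
So III strictly dominates II for the maximizer; II is strictly dominated.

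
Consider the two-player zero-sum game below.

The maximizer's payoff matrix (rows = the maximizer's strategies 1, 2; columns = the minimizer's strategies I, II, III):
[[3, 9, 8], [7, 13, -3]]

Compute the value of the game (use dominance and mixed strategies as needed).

Column II is strictly dominated by I for the minimizer (it gives the maximizer more in every row).
The remaining 2×2 game on (1, 2) × (I, III) has no saddle point. Let the maximizer play 1 with probability p; indifference gives 3p + 7(1−p) = 8p − 3(1−p), so p = 2/3.
Similarly the minimizer's optimal q on I is 11/15, and the value is 3·(11/15) + (8)·(4/15) = 13/3.

13/3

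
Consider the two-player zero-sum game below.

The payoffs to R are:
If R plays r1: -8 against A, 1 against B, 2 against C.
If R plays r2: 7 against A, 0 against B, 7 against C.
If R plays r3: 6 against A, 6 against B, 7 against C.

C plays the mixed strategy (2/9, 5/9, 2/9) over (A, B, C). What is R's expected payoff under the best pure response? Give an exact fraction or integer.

56/9

r1: (-8)·(2/9) + (1)·(5/9) + (2)·(2/9) = -7/9.
r2: (7)·(2/9) + (0)·(5/9) + (7)·(2/9) = 28/9.
r3: (6)·(2/9) + (6)·(5/9) + (7)·(2/9) = 56/9.
The best pure response is r3 with expected payoff 56/9.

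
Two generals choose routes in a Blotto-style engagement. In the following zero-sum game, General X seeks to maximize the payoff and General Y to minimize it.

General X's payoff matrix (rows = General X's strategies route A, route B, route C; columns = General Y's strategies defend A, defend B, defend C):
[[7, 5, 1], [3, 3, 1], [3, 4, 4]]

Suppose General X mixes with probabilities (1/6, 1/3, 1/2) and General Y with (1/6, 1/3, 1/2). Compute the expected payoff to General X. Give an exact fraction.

113/36

Against (1/6, 1/3, 1/2), each row's expected payoff is route A: 10/3; route B: 2; route C: 23/6.
Taking the (1/6, 1/3, 1/2)-weighted average: (1/6)·(10/3) + (1/3)·(2) + (1/2)·(23/6) = 113/36.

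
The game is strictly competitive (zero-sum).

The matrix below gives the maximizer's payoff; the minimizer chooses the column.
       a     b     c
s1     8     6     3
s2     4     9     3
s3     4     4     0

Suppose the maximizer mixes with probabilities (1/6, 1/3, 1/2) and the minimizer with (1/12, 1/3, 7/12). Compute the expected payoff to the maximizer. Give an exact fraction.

Against (1/12, 1/3, 7/12), each row's expected payoff is s1: 53/12; s2: 61/12; s3: 5/3.
Taking the (1/6, 1/3, 1/2)-weighted average: (1/6)·(53/12) + (1/3)·(61/12) + (1/2)·(5/3) = 235/72.

235/72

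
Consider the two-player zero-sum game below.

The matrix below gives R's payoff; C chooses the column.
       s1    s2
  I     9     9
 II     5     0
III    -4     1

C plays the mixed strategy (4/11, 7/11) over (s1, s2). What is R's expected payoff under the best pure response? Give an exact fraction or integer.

I: (9)·(4/11) + (9)·(7/11) = 9.
II: (5)·(4/11) + (0)·(7/11) = 20/11.
III: (-4)·(4/11) + (1)·(7/11) = -9/11.
The best pure response is I with expected payoff 9.

9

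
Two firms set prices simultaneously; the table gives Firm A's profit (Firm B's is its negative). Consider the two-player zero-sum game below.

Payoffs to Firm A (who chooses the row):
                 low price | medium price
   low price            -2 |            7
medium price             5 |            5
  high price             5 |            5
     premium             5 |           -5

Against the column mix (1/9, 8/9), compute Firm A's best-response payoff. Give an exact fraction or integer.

low price: (-2)·(1/9) + (7)·(8/9) = 6.
medium price: (5)·(1/9) + (5)·(8/9) = 5.
high price: (5)·(1/9) + (5)·(8/9) = 5.
premium: (5)·(1/9) + (-5)·(8/9) = -35/9.
The best pure response is low price with expected payoff 6.

6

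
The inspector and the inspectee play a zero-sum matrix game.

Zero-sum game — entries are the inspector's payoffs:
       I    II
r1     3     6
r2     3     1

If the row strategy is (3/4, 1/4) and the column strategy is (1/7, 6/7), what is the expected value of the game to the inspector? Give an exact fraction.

9/2

Against (1/7, 6/7), each row's expected payoff is r1: 39/7; r2: 9/7.
Taking the (3/4, 1/4)-weighted average: (3/4)·(39/7) + (1/4)·(9/7) = 9/2.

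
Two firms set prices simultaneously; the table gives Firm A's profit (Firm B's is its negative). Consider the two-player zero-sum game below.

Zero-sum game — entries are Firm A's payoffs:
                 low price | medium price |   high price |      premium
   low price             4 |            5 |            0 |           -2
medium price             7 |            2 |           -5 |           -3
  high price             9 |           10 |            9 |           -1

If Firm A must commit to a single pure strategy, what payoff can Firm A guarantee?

-1

The worst-case payoff for each row is low price: -2, medium price: -5, high price: -1.
The best of these is -1.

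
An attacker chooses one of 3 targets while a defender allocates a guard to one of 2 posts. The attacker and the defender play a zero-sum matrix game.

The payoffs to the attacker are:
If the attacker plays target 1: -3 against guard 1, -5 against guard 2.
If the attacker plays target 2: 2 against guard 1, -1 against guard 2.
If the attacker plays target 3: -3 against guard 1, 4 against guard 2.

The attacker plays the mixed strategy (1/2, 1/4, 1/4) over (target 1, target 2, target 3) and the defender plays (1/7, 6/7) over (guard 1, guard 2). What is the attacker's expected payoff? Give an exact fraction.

Against (1/7, 6/7), each row's expected payoff is target 1: -33/7; target 2: -4/7; target 3: 3.
Taking the (1/2, 1/4, 1/4)-weighted average: (1/2)·(-33/7) + (1/4)·(-4/7) + (1/4)·(3) = -7/4.

-7/4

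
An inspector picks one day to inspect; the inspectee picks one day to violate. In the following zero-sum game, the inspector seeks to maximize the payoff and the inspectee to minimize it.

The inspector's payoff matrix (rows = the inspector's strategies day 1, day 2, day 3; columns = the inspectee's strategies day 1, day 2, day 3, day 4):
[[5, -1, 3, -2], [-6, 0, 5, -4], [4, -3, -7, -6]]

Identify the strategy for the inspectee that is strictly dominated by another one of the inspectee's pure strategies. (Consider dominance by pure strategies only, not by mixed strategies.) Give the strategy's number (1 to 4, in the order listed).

2

The inspectee prefers columns that give the inspector less. Compare day 2 with day 4: -2 < -1, -4 < 0, -6 < -3.
So day 4 strictly dominates day 2 for the inspectee; day 2 is strictly dominated.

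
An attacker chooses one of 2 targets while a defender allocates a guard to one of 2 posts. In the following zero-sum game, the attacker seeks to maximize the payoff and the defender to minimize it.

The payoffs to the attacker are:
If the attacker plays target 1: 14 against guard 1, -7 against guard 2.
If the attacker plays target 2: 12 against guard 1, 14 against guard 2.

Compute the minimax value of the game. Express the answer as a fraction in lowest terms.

Row minima are -7 and 12, so the attacker's maximin is 12; column maxima are 14 and 14, so the defender's minimax is 14. These differ, so the equilibrium is in mixed strategies.
Let the attacker play target 1 with probability p. The defender is indifferent when 14p + 12(1−p) = −7p + 14(1−p), giving p = 2/23.
Let the defender play guard 1 with probability q. The attacker is indifferent when 14q − 7(1−q) = 12q + 14(1−q), giving q = 21/23.
The value is 14·(21/23) + (-7)·(2/23) = 280/23.

280/23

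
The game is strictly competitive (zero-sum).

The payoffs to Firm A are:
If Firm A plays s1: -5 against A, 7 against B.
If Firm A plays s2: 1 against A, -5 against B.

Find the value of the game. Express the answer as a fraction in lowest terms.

Row minima are -5 and -5, so Firm A's maximin is -5; column maxima are 1 and 7, so Firm B's minimax is 1. These differ, so the equilibrium is in mixed strategies.
Let Firm A play s1 with probability p. Firm B is indifferent when −5p + (1−p) = 7p − 5(1−p), giving p = 1/3.
Let Firm B play A with probability q. Firm A is indifferent when −5q + 7(1−q) = q − 5(1−q), giving q = 2/3.
The value is -5·(2/3) + (7)·(1/3) = -1.

-1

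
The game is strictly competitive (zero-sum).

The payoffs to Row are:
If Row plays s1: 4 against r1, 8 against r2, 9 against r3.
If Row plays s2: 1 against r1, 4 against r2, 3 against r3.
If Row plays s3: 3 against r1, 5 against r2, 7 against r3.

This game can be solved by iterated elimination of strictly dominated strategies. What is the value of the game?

Column r2 is strictly dominated by r1 for Column (4<8, 1<4, 3<5); eliminate r2.
Row s2 is strictly dominated by row s1 (4>1, 9>3); eliminate s2.
Column r3 is strictly dominated by r1 for Column (4<9, 3<7); eliminate r3.
Row s3 is strictly dominated by row s1 (4>3); eliminate s3.
Only (s1, r1) remains, with payoff 4.

4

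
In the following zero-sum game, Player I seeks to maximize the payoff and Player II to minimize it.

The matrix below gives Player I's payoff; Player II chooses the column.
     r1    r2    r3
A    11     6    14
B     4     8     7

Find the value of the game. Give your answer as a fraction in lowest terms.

Column r3 is strictly dominated by r1 for Player II (it gives Player I more in every row).
The remaining 2×2 game on (A, B) × (r1, r2) has no saddle point. Let Player I play A with probability p; indifference gives 11p + 4(1−p) = 6p + 8(1−p), so p = 4/9.
Similarly Player II's optimal q on r1 is 2/9, and the value is 11·(2/9) + (6)·(7/9) = 64/9.

64/9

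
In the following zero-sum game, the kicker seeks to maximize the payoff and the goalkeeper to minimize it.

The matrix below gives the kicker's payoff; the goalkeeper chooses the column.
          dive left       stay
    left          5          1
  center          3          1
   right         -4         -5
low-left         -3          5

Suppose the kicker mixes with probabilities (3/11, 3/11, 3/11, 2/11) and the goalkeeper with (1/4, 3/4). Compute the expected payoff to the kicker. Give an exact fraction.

9/44

Against (1/4, 3/4), each row's expected payoff is left: 2; center: 3/2; right: -19/4; low-left: 3.
Taking the (3/11, 3/11, 3/11, 2/11)-weighted average: (3/11)·(2) + (3/11)·(3/2) + (3/11)·(-19/4) + (2/11)·(3) = 9/44.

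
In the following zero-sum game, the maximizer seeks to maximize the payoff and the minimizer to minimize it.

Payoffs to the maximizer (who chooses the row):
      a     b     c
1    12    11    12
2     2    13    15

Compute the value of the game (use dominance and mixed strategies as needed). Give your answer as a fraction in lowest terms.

67/6

Column c is strictly dominated by b for the minimizer (it gives the maximizer more in every row).
The remaining 2×2 game on (1, 2) × (a, b) has no saddle point. Let the maximizer play 1 with probability p; indifference gives 12p + 2(1−p) = 11p + 13(1−p), so p = 11/12.
Similarly the minimizer's optimal q on a is 1/6, and the value is 12·(1/6) + (11)·(5/6) = 67/6.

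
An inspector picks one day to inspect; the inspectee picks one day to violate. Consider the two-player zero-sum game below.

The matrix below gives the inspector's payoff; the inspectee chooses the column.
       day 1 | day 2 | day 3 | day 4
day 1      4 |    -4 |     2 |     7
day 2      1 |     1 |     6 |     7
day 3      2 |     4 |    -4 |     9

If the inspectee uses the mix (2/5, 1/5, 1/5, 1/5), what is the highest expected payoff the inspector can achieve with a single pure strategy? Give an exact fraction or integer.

day 1: (4)·(2/5) + (-4)·(1/5) + (2)·(1/5) + (7)·(1/5) = 13/5.
day 2: (1)·(2/5) + (1)·(1/5) + (6)·(1/5) + (7)·(1/5) = 16/5.
day 3: (2)·(2/5) + (4)·(1/5) + (-4)·(1/5) + (9)·(1/5) = 13/5.
The best pure response is day 2 with expected payoff 16/5.

16/5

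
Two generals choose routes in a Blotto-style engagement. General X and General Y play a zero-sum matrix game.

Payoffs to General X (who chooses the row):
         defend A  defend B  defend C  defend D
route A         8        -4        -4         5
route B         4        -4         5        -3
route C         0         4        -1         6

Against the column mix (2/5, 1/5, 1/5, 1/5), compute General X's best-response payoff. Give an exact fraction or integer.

13/5

route A: (8)·(2/5) + (-4)·(1/5) + (-4)·(1/5) + (5)·(1/5) = 13/5.
route B: (4)·(2/5) + (-4)·(1/5) + (5)·(1/5) + (-3)·(1/5) = 6/5.
route C: (0)·(2/5) + (4)·(1/5) + (-1)·(1/5) + (6)·(1/5) = 9/5.
The best pure response is route A with expected payoff 13/5.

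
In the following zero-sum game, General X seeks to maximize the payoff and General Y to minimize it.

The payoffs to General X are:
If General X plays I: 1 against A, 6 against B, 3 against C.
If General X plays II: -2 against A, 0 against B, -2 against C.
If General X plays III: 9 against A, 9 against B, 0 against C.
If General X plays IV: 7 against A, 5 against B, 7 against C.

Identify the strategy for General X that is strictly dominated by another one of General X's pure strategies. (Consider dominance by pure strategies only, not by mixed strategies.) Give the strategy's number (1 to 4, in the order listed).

Compare II with I: 1 > -2, 6 > 0, 3 > -2.
So I strictly dominates II for General X; II is strictly dominated.

2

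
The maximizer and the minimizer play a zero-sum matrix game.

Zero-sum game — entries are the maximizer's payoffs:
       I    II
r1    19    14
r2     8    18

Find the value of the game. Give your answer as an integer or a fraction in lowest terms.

46/3

Row minima are 14 and 8, so the maximizer's maximin is 14; column maxima are 19 and 18, so the minimizer's minimax is 18. These differ, so the equilibrium is in mixed strategies.
Let the maximizer play r1 with probability p. The minimizer is indifferent when 19p + 8(1−p) = 14p + 18(1−p), giving p = 2/3.
Let the minimizer play I with probability q. The maximizer is indifferent when 19q + 14(1−q) = 8q + 18(1−q), giving q = 4/15.
The value is 19·(4/15) + (14)·(11/15) = 46/3.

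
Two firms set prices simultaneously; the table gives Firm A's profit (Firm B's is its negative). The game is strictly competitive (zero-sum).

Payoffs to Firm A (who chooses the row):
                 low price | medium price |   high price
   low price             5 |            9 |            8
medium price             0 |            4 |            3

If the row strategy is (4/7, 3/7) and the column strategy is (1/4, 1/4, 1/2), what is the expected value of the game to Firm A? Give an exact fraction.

Against (1/4, 1/4, 1/2), each row's expected payoff is low price: 15/2; medium price: 5/2.
Taking the (4/7, 3/7)-weighted average: (4/7)·(15/2) + (3/7)·(5/2) = 75/14.

75/14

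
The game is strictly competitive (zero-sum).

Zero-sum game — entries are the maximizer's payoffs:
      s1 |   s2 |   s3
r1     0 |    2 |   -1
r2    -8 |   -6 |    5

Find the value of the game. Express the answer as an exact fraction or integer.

Column s2 is strictly dominated by s1 for the minimizer (it gives the maximizer more in every row).
The remaining 2×2 game on (r1, r2) × (s1, s3) has no saddle point. Let the maximizer play r1 with probability p; indifference gives −8(1−p) = −p + 5(1−p), so p = 13/14.
Similarly the minimizer's optimal q on s1 is 3/7, and the value is 0·(3/7) + (-1)·(4/7) = -4/7.

-4/7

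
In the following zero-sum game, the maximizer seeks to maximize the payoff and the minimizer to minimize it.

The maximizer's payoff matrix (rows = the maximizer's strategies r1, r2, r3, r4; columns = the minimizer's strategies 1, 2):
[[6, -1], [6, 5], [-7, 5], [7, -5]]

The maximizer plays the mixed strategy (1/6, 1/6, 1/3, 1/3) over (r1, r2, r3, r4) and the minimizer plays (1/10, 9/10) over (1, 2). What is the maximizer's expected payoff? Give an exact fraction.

4/5

Against (1/10, 9/10), each row's expected payoff is r1: -3/10; r2: 51/10; r3: 19/5; r4: -19/5.
Taking the (1/6, 1/6, 1/3, 1/3)-weighted average: (1/6)·(-3/10) + (1/6)·(51/10) + (1/3)·(19/5) + (1/3)·(-19/5) = 4/5.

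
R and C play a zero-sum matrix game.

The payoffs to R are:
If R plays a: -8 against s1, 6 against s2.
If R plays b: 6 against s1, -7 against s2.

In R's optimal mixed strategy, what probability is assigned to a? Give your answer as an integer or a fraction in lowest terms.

13/27

Row minima are -8 and -7, so R's maximin is -7; column maxima are 6 and 6, so C's minimax is 6. These differ, so the equilibrium is in mixed strategies.
Let R play a with probability p. C is indifferent when −8p + 6(1−p) = 6p − 7(1−p), giving p = 13/27.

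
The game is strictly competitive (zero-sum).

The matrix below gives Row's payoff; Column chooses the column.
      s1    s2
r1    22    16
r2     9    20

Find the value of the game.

296/17

Row minima are 16 and 9, so Row's maximin is 16; column maxima are 22 and 20, so Column's minimax is 20. These differ, so the equilibrium is in mixed strategies.
Let Row play r1 with probability p. Column is indifferent when 22p + 9(1−p) = 16p + 20(1−p), giving p = 11/17.
Let Column play s1 with probability q. Row is indifferent when 22q + 16(1−q) = 9q + 20(1−q), giving q = 4/17.
The value is 22·(4/17) + (16)·(13/17) = 296/17.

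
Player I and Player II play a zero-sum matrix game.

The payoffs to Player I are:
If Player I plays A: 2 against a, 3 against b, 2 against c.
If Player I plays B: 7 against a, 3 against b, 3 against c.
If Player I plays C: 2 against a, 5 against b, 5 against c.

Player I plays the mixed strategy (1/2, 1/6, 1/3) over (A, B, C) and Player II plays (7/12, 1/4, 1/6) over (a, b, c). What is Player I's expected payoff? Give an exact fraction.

223/72

Against (7/12, 1/4, 1/6), each row's expected payoff is A: 9/4; B: 16/3; C: 13/4.
Taking the (1/2, 1/6, 1/3)-weighted average: (1/2)·(9/4) + (1/6)·(16/3) + (1/3)·(13/4) = 223/72.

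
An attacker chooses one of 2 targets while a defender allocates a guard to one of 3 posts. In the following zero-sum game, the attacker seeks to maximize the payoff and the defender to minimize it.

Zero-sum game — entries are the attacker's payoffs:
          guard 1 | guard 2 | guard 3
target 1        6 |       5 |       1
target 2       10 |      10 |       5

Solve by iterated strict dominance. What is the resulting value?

5

Row target 1 is strictly dominated by row target 2 (10>6, 10>5, 5>1); eliminate target 1.
Column guard 2 is strictly dominated by guard 3 for the defender (5<10); eliminate guard 2.
Column guard 1 is strictly dominated by guard 3 for the defender (5<10); eliminate guard 1.
Only (target 2, guard 3) remains, with payoff 5.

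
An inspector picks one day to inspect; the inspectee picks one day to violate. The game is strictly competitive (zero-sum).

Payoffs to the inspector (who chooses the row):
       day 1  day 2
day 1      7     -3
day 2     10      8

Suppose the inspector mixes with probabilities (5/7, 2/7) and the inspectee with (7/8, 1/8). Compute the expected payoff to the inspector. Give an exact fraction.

193/28

Against (7/8, 1/8), each row's expected payoff is day 1: 23/4; day 2: 39/4.
Taking the (5/7, 2/7)-weighted average: (5/7)·(23/4) + (2/7)·(39/4) = 193/28.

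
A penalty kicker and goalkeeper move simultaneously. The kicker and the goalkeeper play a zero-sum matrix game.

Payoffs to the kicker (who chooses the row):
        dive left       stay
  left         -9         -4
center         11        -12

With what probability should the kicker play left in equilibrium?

Row minima are -9 and -12, so the kicker's maximin is -9; column maxima are 11 and -4, so the goalkeeper's minimax is -4. These differ, so the equilibrium is in mixed strategies.
Let the kicker play left with probability p. The goalkeeper is indifferent when −9p + 11(1−p) = −4p − 12(1−p), giving p = 23/28.

23/28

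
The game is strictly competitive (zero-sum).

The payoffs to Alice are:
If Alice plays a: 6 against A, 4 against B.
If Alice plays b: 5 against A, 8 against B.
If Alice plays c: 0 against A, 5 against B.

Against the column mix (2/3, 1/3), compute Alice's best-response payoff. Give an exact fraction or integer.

6

a: (6)·(2/3) + (4)·(1/3) = 16/3.
b: (5)·(2/3) + (8)·(1/3) = 6.
c: (0)·(2/3) + (5)·(1/3) = 5/3.
The best pure response is b with expected payoff 6.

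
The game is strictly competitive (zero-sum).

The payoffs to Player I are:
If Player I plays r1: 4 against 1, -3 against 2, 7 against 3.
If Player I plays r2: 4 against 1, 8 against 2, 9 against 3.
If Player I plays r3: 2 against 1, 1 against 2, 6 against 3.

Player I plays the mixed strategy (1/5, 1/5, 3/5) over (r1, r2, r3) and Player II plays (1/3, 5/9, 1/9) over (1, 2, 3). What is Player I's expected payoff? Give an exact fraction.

116/45

Against (1/3, 5/9, 1/9), each row's expected payoff is r1: 4/9; r2: 61/9; r3: 17/9.
Taking the (1/5, 1/5, 3/5)-weighted average: (1/5)·(4/9) + (1/5)·(61/9) + (3/5)·(17/9) = 116/45.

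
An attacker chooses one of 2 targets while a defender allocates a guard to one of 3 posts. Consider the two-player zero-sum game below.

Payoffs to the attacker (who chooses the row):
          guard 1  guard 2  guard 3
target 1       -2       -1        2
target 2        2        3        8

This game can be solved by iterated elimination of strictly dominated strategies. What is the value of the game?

Column guard 2 is strictly dominated by guard 1 for the defender (-2<-1, 2<3); eliminate guard 2.
Column guard 3 is strictly dominated by guard 1 for the defender (-2<2, 2<8); eliminate guard 3.
Row target 1 is strictly dominated by row target 2 (2>-2); eliminate target 1.
Only (target 2, guard 1) remains, with payoff 2.

2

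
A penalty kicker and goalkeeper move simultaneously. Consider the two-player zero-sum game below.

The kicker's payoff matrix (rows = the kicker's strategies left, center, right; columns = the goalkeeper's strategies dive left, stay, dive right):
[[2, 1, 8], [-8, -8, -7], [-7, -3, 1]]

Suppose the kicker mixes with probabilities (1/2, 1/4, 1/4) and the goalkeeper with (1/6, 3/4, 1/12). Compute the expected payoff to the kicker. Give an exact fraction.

-31/16

Against (1/6, 3/4, 1/12), each row's expected payoff is left: 7/4; center: -95/12; right: -10/3.
Taking the (1/2, 1/4, 1/4)-weighted average: (1/2)·(7/4) + (1/4)·(-95/12) + (1/4)·(-10/3) = -31/16.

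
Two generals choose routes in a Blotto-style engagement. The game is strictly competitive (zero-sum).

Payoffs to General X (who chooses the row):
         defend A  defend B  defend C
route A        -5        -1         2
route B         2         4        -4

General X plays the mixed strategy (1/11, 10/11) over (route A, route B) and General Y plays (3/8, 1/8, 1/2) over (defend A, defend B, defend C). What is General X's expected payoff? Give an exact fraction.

Against (3/8, 1/8, 1/2), each row's expected payoff is route A: -1; route B: -3/4.
Taking the (1/11, 10/11)-weighted average: (1/11)·(-1) + (10/11)·(-3/4) = -17/22.

-17/22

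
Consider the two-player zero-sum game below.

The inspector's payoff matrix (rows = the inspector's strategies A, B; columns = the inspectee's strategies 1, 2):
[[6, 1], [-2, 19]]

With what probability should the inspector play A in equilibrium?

Row minima are 1 and -2, so the inspector's maximin is 1; column maxima are 6 and 19, so the inspectee's minimax is 6. These differ, so the equilibrium is in mixed strategies.
Let the inspector play A with probability p. The inspectee is indifferent when 6p − 2(1−p) = p + 19(1−p), giving p = 21/26.

21/26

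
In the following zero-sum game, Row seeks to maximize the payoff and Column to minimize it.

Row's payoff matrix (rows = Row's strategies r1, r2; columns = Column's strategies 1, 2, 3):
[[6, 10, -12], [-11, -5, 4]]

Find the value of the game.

Column 2 is strictly dominated by 1 for Column (it gives Row more in every row).
The remaining 2×2 game on (r1, r2) × (1, 3) has no saddle point. Let Row play r1 with probability p; indifference gives 6p − 11(1−p) = −12p + 4(1−p), so p = 5/11.
Similarly Column's optimal q on 1 is 16/33, and the value is 6·(16/33) + (-12)·(17/33) = -36/11.

-36/11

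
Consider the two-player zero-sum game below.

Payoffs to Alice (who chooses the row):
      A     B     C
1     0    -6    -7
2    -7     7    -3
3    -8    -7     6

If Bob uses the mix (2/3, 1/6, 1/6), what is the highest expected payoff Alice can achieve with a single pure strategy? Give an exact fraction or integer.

-13/6

1: (0)·(2/3) + (-6)·(1/6) + (-7)·(1/6) = -13/6.
2: (-7)·(2/3) + (7)·(1/6) + (-3)·(1/6) = -4.
3: (-8)·(2/3) + (-7)·(1/6) + (6)·(1/6) = -11/2.
The best pure response is 1 with expected payoff -13/6.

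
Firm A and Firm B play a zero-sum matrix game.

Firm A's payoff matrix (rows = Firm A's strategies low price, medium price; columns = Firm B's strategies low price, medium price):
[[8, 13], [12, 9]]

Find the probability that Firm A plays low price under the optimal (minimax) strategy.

3/8

Row minima are 8 and 9, so Firm A's maximin is 9; column maxima are 12 and 13, so Firm B's minimax is 12. These differ, so the equilibrium is in mixed strategies.
Let Firm A play low price with probability p. Firm B is indifferent when 8p + 12(1−p) = 13p + 9(1−p), giving p = 3/8.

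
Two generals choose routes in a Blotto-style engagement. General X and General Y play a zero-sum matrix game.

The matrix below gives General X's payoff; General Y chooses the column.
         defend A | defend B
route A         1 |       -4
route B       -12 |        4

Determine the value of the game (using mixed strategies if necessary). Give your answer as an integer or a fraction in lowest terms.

-44/21

Row minima are -4 and -12, so General X's maximin is -4; column maxima are 1 and 4, so General Y's minimax is 1. These differ, so the equilibrium is in mixed strategies.
Let General X play route A with probability p. General Y is indifferent when p − 12(1−p) = −4p + 4(1−p), giving p = 16/21.
Let General Y play defend A with probability q. General X is indifferent when q − 4(1−q) = −12q + 4(1−q), giving q = 8/21.
The value is 1·(8/21) + (-4)·(13/21) = -44/21.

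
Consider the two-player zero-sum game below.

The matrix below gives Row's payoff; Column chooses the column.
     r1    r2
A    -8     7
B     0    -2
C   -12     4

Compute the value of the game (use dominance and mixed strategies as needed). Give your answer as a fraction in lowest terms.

Row C is strictly dominated by row A, so Row never plays it.
The remaining 2×2 game on (A, B) × (r1, r2) has no saddle point. Let Row play A with probability p; indifference gives −8p = 7p − 2(1−p), so p = 2/17.
Similarly Column's optimal q on r1 is 9/17, and the value is -8·(9/17) + (7)·(8/17) = -16/17.

-16/17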